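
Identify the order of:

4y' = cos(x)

The order is 1 (highest derivative is of order 1).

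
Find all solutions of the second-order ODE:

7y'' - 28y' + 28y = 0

Characteristic equation: 7r² - 28r + 28 = 0
Divide by 7: r² - 4r + 4 = 0
Factored: (r - 2)² = 0
Repeated root: r = 2
General solution: y = (C₁ + C₂x)e^(2x)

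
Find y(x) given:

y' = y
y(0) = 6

General solution: y = Ce^x
Applying IC y(0) = 6:
Particular solution: y = 6e^x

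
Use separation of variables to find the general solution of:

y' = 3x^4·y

Separating variables and integrating:
ln|y| = 3x^5/5 + C

General solution: y = Ce^(3x^5/5)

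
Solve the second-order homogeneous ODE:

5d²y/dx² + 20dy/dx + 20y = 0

Characteristic equation: 5r² + 20r + 20 = 0
Divide by 5: r² + 4r + 4 = 0
Factored: (r + 2)² = 0
Repeated root: r = -2
General solution: y = (C₁ + C₂x)e^(-2x)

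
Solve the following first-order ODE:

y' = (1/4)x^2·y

Separating variables and integrating:
ln|y| = x^3/12 + C

General solution: y = Ce^(x^3/12)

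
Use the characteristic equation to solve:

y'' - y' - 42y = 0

Characteristic equation: r² - r - 42 = 0
Roots: r = 7, -6 (distinct real)
General solution: y = C₁e^(7x) + C₂e^(-6x)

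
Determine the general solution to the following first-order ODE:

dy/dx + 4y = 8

Using integrating factor method:

General solution: y = 2 + Ce^(-4x)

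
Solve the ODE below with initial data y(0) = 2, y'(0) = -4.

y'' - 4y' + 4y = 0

General solution: y = (C₁ + C₂x)e^(2x)
Repeated root r = 2
Applying ICs: C₁ = 2, C₂ = -8
Particular solution: y = (2 - 8x)e^(2x)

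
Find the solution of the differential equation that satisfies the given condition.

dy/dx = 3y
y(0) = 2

General solution: y = Ce^(3x)
Applying IC y(0) = 2:
Particular solution: y = 2e^(3x)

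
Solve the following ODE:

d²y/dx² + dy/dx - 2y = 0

Characteristic equation: r² + r - 2 = 0
Roots: r = 1, -2 (distinct real)
General solution: y = C₁e^x + C₂e^(-2x)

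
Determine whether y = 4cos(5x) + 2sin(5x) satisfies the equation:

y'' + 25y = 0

Verification:
y'' = -100cos(5x) - 50sin(5x)
y'' + 25y = 0 ✓

Yes, it is a solution.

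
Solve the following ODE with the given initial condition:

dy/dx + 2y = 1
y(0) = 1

General solution: y = 1/2 + Ce^(-2x)
Applying y(0) = 1: C = 1 - 1/2 = 1/2
Particular solution: y = 1/2 + (1/2)e^(-2x)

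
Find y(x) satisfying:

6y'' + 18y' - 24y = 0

Characteristic equation: 6r² + 18r - 24 = 0
Divide by 6: r² + 3r - 4 = 0
Roots: r = 1, -4 (distinct real)
General solution: y = C₁e^x + C₂e^(-4x)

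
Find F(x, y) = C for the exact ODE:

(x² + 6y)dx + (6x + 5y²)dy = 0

Verify exactness: ∂M/∂y = ∂N/∂x ✓
Find F(x,y) such that ∂F/∂x = M, ∂F/∂y = N
Solution: x³/3 + 6xy + 5y³/3 = C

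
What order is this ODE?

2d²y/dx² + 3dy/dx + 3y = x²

The order is 2 (highest derivative is of order 2).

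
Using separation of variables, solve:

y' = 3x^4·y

Separating variables and integrating:
ln|y| = 3x^5/5 + C

General solution: y = Ce^(3x^5/5)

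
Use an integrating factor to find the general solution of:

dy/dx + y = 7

Using integrating factor method:

General solution: y = 7 + Ce^(-x)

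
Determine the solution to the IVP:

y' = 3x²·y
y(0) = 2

General solution: y = Ce^(x³)
Applying IC y(0) = 2:
Particular solution: y = 2e^(x³)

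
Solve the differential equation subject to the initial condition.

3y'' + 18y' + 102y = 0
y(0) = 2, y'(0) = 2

General solution: y = e^(-3x)(C₁cos(5x) + C₂sin(5x))
Complex roots r = -3 ± 5i
Applying ICs: C₁ = 2, C₂ = 8/5
Particular solution: y = e^(-3x)(2cos(5x) + (8/5)sin(5x))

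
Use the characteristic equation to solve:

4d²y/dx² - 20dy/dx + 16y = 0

Characteristic equation: 4r² - 20r + 16 = 0
Divide by 4: r² - 5r + 4 = 0
Roots: r = 4, 1 (distinct real)
General solution: y = C₁e^(4x) + C₂e^x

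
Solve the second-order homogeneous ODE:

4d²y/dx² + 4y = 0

Characteristic equation: 4r² + 4 = 0
Divide by 4: r² + 1 = 0
Roots: r = ±i (complex conjugates)
General solution: y = C₁cos(x) + C₂sin(x)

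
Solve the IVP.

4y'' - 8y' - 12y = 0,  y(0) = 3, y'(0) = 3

General solution: y = C₁e^(3x) + C₂e^(-x)
Applying ICs: C₁ = 3/2, C₂ = 3/2
Particular solution: y = (3/2)e^(3x) + (3/2)e^(-x)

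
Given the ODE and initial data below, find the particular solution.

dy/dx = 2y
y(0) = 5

General solution: y = Ce^(2x)
Applying IC y(0) = 5:
Particular solution: y = 5e^(2x)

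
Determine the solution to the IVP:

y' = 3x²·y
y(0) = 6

General solution: y = Ce^(x³)
Applying IC y(0) = 6:
Particular solution: y = 6e^(x³)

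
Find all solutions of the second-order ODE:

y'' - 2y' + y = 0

Characteristic equation: r² - 2r + 1 = 0
Factored: (r - 1)² = 0
Repeated root: r = 1
General solution: y = (C₁ + C₂x)e^x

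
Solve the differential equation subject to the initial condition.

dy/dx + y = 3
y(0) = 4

General solution: y = 3 + Ce^(-x)
Applying y(0) = 4: C = 4 - 3 = 1
Particular solution: y = 3 + e^(-x)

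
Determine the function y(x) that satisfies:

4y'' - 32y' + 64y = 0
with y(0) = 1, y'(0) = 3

General solution: y = (C₁ + C₂x)e^(4x)
Repeated root r = 4
Applying ICs: C₁ = 1, C₂ = -1
Particular solution: y = (1 - x)e^(4x)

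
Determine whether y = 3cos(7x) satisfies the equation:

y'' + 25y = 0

Verification:
y'' = -147cos(7x)
y'' + 25y ≠ 0 (frequency mismatch: got 49 instead of 25)

No, it is not a solution.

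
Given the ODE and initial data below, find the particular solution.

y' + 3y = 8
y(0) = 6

General solution: y = 8/3 + Ce^(-3x)
Applying y(0) = 6: C = 6 - 8/3 = 10/3
Particular solution: y = 8/3 + (10/3)e^(-3x)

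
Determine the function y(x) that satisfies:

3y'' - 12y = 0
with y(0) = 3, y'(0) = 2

General solution: y = C₁e^(2x) + C₂e^(-2x)
Applying ICs: C₁ = 2, C₂ = 1
Particular solution: y = 2e^(2x) + e^(-2x)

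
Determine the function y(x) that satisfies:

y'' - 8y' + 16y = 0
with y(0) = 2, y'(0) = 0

General solution: y = (C₁ + C₂x)e^(4x)
Repeated root r = 4
Applying ICs: C₁ = 2, C₂ = -8
Particular solution: y = (2 - 8x)e^(4x)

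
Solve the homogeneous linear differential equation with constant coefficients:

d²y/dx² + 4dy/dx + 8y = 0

Characteristic equation: r² + 4r + 8 = 0
Roots: r = -2 ± 2i (complex conjugates)
General solution: y = e^(-2x)(C₁cos(2x) + C₂sin(2x))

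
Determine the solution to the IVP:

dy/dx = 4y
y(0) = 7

General solution: y = Ce^(4x)
Applying IC y(0) = 7:
Particular solution: y = 7e^(4x)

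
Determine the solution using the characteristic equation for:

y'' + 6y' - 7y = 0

Characteristic equation: r² + 6r - 7 = 0
Roots: r = 1, -7 (distinct real)
General solution: y = C₁e^x + C₂e^(-7x)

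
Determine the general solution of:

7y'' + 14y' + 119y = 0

Characteristic equation: 7r² + 14r + 119 = 0
Divide by 7: r² + 2r + 17 = 0
Roots: r = -1 ± 4i (complex conjugates)
General solution: y = e^(-x)(C₁cos(4x) + C₂sin(4x))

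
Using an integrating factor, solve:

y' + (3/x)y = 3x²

Using integrating factor method:

General solution: y = (1/2)x^3 + Cx^(-3)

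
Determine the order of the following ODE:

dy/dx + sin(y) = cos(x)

The order is 1 (highest derivative is of order 1).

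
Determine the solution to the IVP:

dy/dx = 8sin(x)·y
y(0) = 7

General solution: y = Ce^(-8cos(x))
Applying IC y(0) = 7:
Particular solution: y = 7e^(8(1-cos(x)))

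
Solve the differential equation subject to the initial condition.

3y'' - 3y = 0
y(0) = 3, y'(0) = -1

General solution: y = C₁e^x + C₂e^(-x)
Applying ICs: C₁ = 1, C₂ = 2
Particular solution: y = e^x + 2e^(-x)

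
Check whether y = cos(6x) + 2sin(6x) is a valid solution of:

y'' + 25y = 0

Verification:
y'' = -36cos(6x) - 72sin(6x)
y'' + 25y ≠ 0 (frequency mismatch: got 36 instead of 25)

No, it is not a solution.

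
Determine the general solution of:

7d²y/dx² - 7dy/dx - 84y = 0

Characteristic equation: 7r² - 7r - 84 = 0
Divide by 7: r² - r - 12 = 0
Roots: r = 4, -3 (distinct real)
General solution: y = C₁e^(4x) + C₂e^(-3x)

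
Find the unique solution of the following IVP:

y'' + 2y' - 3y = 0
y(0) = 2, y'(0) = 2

General solution: y = C₁e^x + C₂e^(-3x)
Applying ICs: C₁ = 2, C₂ = 0
Particular solution: y = 2e^x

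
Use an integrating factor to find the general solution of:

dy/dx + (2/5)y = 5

Using integrating factor method:

General solution: y = 25/2 + Ce^(-2x/5)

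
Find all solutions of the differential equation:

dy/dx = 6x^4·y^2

Separating variables and integrating:
-1/y = 6x^5/5 + C

General solution: y^-1 = (-6/5)x^5 + C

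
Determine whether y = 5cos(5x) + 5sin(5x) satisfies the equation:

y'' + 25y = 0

Verification:
y'' = -125cos(5x) - 125sin(5x)
y'' + 25y = 0 ✓

Yes, it is a solution.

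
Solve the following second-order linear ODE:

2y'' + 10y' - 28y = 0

Characteristic equation: 2r² + 10r - 28 = 0
Divide by 2: r² + 5r - 14 = 0
Roots: r = 2, -7 (distinct real)
General solution: y = C₁e^(2x) + C₂e^(-7x)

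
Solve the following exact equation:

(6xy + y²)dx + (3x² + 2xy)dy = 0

Verify exactness: ∂M/∂y = ∂N/∂x ✓
Find F(x,y) such that ∂F/∂x = M, ∂F/∂y = N
Solution: 3x²y + xy² = C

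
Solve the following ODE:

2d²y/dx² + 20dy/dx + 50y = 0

Characteristic equation: 2r² + 20r + 50 = 0
Divide by 2: r² + 10r + 25 = 0
Factored: (r + 5)² = 0
Repeated root: r = -5
General solution: y = (C₁ + C₂x)e^(-5x)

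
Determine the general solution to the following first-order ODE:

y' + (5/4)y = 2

Using integrating factor method:

General solution: y = 8/5 + Ce^(-5x/4)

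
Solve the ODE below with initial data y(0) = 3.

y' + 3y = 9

General solution: y = 3 + Ce^(-3x)
Applying y(0) = 3: C = 3 - 3 = 0
Particular solution: y = 3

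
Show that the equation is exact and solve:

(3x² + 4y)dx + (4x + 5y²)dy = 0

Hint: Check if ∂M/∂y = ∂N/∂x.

Verify exactness: ∂M/∂y = ∂N/∂x ✓
Find F(x,y) such that ∂F/∂x = M, ∂F/∂y = N
Solution: x³ + 4xy + 5y³/3 = C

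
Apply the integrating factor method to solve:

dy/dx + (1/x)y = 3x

Using integrating factor method:

General solution: y = x^2 + C/x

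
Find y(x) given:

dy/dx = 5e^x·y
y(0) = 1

General solution: y = Ce^(5e^x)
Applying IC y(0) = 1:
Particular solution: y = e^(5(e^x - 1))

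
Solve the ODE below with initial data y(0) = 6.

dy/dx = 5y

General solution: y = Ce^(5x)
Applying IC y(0) = 6:
Particular solution: y = 6e^(5x)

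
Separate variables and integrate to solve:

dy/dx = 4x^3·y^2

Separating variables and integrating:
-1/y = x^4 + C

General solution: y^-1 = -x^4 + C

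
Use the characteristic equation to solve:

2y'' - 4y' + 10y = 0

Characteristic equation: 2r² - 4r + 10 = 0
Divide by 2: r² - 2r + 5 = 0
Roots: r = 1 ± 2i (complex conjugates)
General solution: y = e^x(C₁cos(2x) + C₂sin(2x))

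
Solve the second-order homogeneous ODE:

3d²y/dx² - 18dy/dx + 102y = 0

Characteristic equation: 3r² - 18r + 102 = 0
Divide by 3: r² - 6r + 34 = 0
Roots: r = 3 ± 5i (complex conjugates)
General solution: y = e^(3x)(C₁cos(5x) + C₂sin(5x))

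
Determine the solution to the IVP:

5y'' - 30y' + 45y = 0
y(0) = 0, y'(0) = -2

General solution: y = (C₁ + C₂x)e^(3x)
Repeated root r = 3
Applying ICs: C₁ = 0, C₂ = -2
Particular solution: y = -2xe^(3x)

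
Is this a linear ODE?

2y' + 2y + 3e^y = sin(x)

No. Nonlinear (e^y is nonlinear in y)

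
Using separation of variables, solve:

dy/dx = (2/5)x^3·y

Separating variables and integrating:
ln|y| = x^4/10 + C

General solution: y = Ce^(x^4/10)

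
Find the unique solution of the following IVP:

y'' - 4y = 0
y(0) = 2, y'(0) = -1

General solution: y = C₁e^(2x) + C₂e^(-2x)
Applying ICs: C₁ = 3/4, C₂ = 5/4
Particular solution: y = (3/4)e^(2x) + (5/4)e^(-2x)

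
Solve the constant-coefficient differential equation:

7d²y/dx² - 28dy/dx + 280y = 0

Characteristic equation: 7r² - 28r + 280 = 0
Divide by 7: r² - 4r + 40 = 0
Roots: r = 2 ± 6i (complex conjugates)
General solution: y = e^(2x)(C₁cos(6x) + C₂sin(6x))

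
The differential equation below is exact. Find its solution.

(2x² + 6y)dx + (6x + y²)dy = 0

Verify exactness: ∂M/∂y = ∂N/∂x ✓
Find F(x,y) such that ∂F/∂x = M, ∂F/∂y = N
Solution: 2x³/3 + 6xy + y³/3 = C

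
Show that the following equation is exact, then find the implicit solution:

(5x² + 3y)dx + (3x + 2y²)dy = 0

Verify exactness: ∂M/∂y = ∂N/∂x ✓
Find F(x,y) such that ∂F/∂x = M, ∂F/∂y = N
Solution: 5x³/3 + 3xy + 2y³/3 = C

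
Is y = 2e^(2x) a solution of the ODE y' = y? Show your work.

Verification:
y = 2e^(2x)
y' = 4e^(2x)
But y = 2e^(2x)
y' ≠ y — the derivative does not match

No, it is not a solution.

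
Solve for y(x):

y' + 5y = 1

Using integrating factor method:

General solution: y = 1/5 + Ce^(-5x)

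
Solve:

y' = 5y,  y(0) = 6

General solution: y = Ce^(5x)
Applying IC y(0) = 6:
Particular solution: y = 6e^(5x)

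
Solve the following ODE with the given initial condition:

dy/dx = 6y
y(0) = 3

General solution: y = Ce^(6x)
Applying IC y(0) = 3:
Particular solution: y = 3e^(6x)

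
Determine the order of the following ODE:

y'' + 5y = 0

The order is 2 (highest derivative is of order 2).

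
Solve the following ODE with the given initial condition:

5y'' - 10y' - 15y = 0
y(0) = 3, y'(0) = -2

General solution: y = C₁e^(3x) + C₂e^(-x)
Applying ICs: C₁ = 1/4, C₂ = 11/4
Particular solution: y = (1/4)e^(3x) + (11/4)e^(-x)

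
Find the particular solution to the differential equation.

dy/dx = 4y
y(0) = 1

General solution: y = Ce^(4x)
Applying IC y(0) = 1:
Particular solution: y = e^(4x)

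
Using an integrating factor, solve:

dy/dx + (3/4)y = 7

Using integrating factor method:

General solution: y = 28/3 + Ce^(-3x/4)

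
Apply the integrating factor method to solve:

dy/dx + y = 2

Using integrating factor method:

General solution: y = 2 + Ce^(-x)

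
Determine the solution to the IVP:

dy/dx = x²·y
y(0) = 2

General solution: y = Ce^(x³/3)
Applying IC y(0) = 2:
Particular solution: y = 2e^(x³/3)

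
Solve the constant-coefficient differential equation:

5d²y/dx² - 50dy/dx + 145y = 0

Characteristic equation: 5r² - 50r + 145 = 0
Divide by 5: r² - 10r + 29 = 0
Roots: r = 5 ± 2i (complex conjugates)
General solution: y = e^(5x)(C₁cos(2x) + C₂sin(2x))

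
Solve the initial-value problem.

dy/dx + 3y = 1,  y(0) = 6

General solution: y = 1/3 + Ce^(-3x)
Applying y(0) = 6: C = 6 - 1/3 = 17/3
Particular solution: y = 1/3 + (17/3)e^(-3x)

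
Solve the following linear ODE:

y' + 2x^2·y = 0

Using integrating factor method:

General solution: y = Ce^(-2x^3/3)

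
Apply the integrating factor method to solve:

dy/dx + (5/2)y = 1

Using integrating factor method:

General solution: y = 2/5 + Ce^(-5x/2)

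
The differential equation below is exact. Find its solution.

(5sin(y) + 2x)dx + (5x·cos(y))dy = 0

Verify exactness: ∂M/∂y = ∂N/∂x ✓
Find F(x,y) such that ∂F/∂x = M, ∂F/∂y = N
Solution: 5x·sin(y) + x² = C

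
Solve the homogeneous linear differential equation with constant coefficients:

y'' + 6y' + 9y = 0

Characteristic equation: r² + 6r + 9 = 0
Factored: (r + 3)² = 0
Repeated root: r = -3
General solution: y = (C₁ + C₂x)e^(-3x)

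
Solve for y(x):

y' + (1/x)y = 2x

Using integrating factor method:

General solution: y = (2/3)x^2 + C/x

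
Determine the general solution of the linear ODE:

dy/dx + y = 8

Using integrating factor method:

General solution: y = 8 + Ce^(-x)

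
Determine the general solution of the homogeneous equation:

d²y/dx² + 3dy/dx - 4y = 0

Characteristic equation: r² + 3r - 4 = 0
Roots: r = 1, -4 (distinct real)
General solution: y = C₁e^x + C₂e^(-4x)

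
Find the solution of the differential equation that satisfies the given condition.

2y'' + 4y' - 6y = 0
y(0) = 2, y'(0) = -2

General solution: y = C₁e^x + C₂e^(-3x)
Applying ICs: C₁ = 1, C₂ = 1
Particular solution: y = e^x + e^(-3x)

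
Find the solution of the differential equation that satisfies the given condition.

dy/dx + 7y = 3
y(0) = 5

General solution: y = 3/7 + Ce^(-7x)
Applying y(0) = 5: C = 5 - 3/7 = 32/7
Particular solution: y = 3/7 + (32/7)e^(-7x)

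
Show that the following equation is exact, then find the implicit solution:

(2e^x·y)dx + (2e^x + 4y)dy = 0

Verify exactness: ∂M/∂y = ∂N/∂x ✓
Find F(x,y) such that ∂F/∂x = M, ∂F/∂y = N
Solution: 2e^x·y + 2y² = C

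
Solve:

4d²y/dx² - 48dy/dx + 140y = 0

Characteristic equation: 4r² - 48r + 140 = 0
Divide by 4: r² - 12r + 35 = 0
Roots: r = 5, 7 (distinct real)
General solution: y = C₁e^(5x) + C₂e^(7x)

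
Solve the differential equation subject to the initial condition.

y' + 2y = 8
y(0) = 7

General solution: y = 4 + Ce^(-2x)
Applying y(0) = 7: C = 7 - 4 = 3
Particular solution: y = 4 + 3e^(-2x)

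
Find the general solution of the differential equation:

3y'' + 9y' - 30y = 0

Characteristic equation: 3r² + 9r - 30 = 0
Divide by 3: r² + 3r - 10 = 0
Roots: r = 2, -5 (distinct real)
General solution: y = C₁e^(2x) + C₂e^(-5x)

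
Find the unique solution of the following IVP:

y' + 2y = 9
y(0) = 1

General solution: y = 9/2 + Ce^(-2x)
Applying y(0) = 1: C = 1 - 9/2 = -7/2
Particular solution: y = 9/2 - (7/2)e^(-2x)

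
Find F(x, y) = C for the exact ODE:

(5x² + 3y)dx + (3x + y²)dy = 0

Verify exactness: ∂M/∂y = ∂N/∂x ✓
Find F(x,y) such that ∂F/∂x = M, ∂F/∂y = N
Solution: 5x³/3 + 3xy + y³/3 = C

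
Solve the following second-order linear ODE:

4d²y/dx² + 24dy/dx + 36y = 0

Characteristic equation: 4r² + 24r + 36 = 0
Divide by 4: r² + 6r + 9 = 0
Factored: (r + 3)² = 0
Repeated root: r = -3
General solution: y = (C₁ + C₂x)e^(-3x)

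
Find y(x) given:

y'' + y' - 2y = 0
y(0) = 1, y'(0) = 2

General solution: y = C₁e^x + C₂e^(-2x)
Applying ICs: C₁ = 4/3, C₂ = -1/3
Particular solution: y = (4/3)e^x - (1/3)e^(-2x)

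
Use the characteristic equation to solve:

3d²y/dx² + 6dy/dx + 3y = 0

Characteristic equation: 3r² + 6r + 3 = 0
Divide by 3: r² + 2r + 1 = 0
Factored: (r + 1)² = 0
Repeated root: r = -1
General solution: y = (C₁ + C₂x)e^(-x)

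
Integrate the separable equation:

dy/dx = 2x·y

Separating variables and integrating:
ln|y| = x^2 + C

General solution: y = Ce^(x^2)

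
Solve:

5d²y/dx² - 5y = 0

Characteristic equation: 5r² - 5 = 0
Divide by 5: r² - 1 = 0
Roots: r = 1, -1 (distinct real)
General solution: y = C₁e^x + C₂e^(-x)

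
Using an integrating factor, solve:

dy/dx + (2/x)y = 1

Using integrating factor method:

General solution: y = (1/3)x + Cx^(-2)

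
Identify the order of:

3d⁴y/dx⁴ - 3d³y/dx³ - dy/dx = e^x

The order is 4 (highest derivative is of order 4).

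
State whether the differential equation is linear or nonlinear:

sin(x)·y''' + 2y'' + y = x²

Linear (y and its derivatives appear to the first power only, no products of y terms)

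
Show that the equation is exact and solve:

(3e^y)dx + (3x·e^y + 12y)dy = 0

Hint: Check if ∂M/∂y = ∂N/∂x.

Verify exactness: ∂M/∂y = ∂N/∂x ✓
Find F(x,y) such that ∂F/∂x = M, ∂F/∂y = N
Solution: 3x·e^y + 6y² = C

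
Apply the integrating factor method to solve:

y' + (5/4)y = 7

Using integrating factor method:

General solution: y = 28/5 + Ce^(-5x/4)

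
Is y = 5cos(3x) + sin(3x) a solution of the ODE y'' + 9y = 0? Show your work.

Verification:
y'' = -45cos(3x) - 9sin(3x)
y'' + 9y = 0 ✓

Yes, it is a solution.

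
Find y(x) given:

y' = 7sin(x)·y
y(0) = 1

General solution: y = Ce^(-7cos(x))
Applying IC y(0) = 1:
Particular solution: y = e^(7(1-cos(x)))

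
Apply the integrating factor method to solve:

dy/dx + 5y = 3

Using integrating factor method:

General solution: y = 3/5 + Ce^(-5x)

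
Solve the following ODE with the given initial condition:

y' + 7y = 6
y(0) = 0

General solution: y = 6/7 + Ce^(-7x)
Applying y(0) = 0: C = 0 - 6/7 = -6/7
Particular solution: y = 6/7 - (6/7)e^(-7x)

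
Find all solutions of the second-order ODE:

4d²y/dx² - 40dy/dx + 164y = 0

Characteristic equation: 4r² - 40r + 164 = 0
Divide by 4: r² - 10r + 41 = 0
Roots: r = 5 ± 4i (complex conjugates)
General solution: y = e^(5x)(C₁cos(4x) + C₂sin(4x))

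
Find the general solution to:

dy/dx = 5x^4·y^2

Separating variables and integrating:
-1/y = x^5 + C

General solution: y^-1 = -x^5 + C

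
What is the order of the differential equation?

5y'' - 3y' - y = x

The order is 2 (highest derivative is of order 2).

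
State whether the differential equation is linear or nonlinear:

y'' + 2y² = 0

Nonlinear (y² term)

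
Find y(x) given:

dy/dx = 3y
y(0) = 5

General solution: y = Ce^(3x)
Applying IC y(0) = 5:
Particular solution: y = 5e^(3x)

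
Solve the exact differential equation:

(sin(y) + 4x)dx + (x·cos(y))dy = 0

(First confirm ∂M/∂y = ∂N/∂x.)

Verify exactness: ∂M/∂y = ∂N/∂x ✓
Find F(x,y) such that ∂F/∂x = M, ∂F/∂y = N
Solution: x·sin(y) + 2x² = C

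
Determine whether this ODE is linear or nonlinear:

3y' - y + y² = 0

Nonlinear (y² term)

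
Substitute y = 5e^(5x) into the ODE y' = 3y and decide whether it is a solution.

Verification:
y = 5e^(5x)
y' = 25e^(5x)
But 3y = 15e^(5x)
y' ≠ 3y — the derivative does not match

No, it is not a solution.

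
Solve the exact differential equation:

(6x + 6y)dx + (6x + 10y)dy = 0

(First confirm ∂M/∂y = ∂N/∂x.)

Verify exactness: ∂M/∂y = ∂N/∂x ✓
Find F(x,y) such that ∂F/∂x = M, ∂F/∂y = N
Solution: 3x² + 6xy + 5y² = C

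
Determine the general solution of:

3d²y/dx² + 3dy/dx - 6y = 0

Characteristic equation: 3r² + 3r - 6 = 0
Divide by 3: r² + r - 2 = 0
Roots: r = 1, -2 (distinct real)
General solution: y = C₁e^x + C₂e^(-2x)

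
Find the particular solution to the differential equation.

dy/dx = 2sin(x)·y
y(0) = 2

General solution: y = Ce^(-2cos(x))
Applying IC y(0) = 2:
Particular solution: y = 2e^(2(1-cos(x)))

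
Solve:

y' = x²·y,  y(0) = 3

General solution: y = Ce^(x³/3)
Applying IC y(0) = 3:
Particular solution: y = 3e^(x³/3)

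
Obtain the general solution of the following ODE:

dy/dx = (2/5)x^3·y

Separating variables and integrating:
ln|y| = x^4/10 + C

General solution: y = Ce^(x^4/10)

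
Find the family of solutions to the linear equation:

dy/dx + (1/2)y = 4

Using integrating factor method:

General solution: y = 8 + Ce^(-x/2)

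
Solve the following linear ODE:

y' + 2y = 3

Using integrating factor method:

General solution: y = 3/2 + Ce^(-2x)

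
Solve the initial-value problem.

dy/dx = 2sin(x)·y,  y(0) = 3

General solution: y = Ce^(-2cos(x))
Applying IC y(0) = 3:
Particular solution: y = 3e^(2(1-cos(x)))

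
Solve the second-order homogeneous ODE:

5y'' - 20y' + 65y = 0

Characteristic equation: 5r² - 20r + 65 = 0
Divide by 5: r² - 4r + 13 = 0
Roots: r = 2 ± 3i (complex conjugates)
General solution: y = e^(2x)(C₁cos(3x) + C₂sin(3x))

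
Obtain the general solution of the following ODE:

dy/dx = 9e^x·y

Separating variables and integrating:
ln|y| = 9e^x + C

General solution: y = Ce^(9e^x)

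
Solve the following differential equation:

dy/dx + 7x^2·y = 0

Using integrating factor method:

General solution: y = Ce^(-7x^3/3)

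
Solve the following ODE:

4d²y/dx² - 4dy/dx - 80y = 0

Characteristic equation: 4r² - 4r - 80 = 0
Divide by 4: r² - r - 20 = 0
Roots: r = 5, -4 (distinct real)
General solution: y = C₁e^(5x) + C₂e^(-4x)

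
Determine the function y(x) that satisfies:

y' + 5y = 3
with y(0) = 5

General solution: y = 3/5 + Ce^(-5x)
Applying y(0) = 5: C = 5 - 3/5 = 22/5
Particular solution: y = 3/5 + (22/5)e^(-5x)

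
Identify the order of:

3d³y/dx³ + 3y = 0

The order is 3 (highest derivative is of order 3).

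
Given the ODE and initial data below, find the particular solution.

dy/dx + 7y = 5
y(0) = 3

General solution: y = 5/7 + Ce^(-7x)
Applying y(0) = 3: C = 3 - 5/7 = 16/7
Particular solution: y = 5/7 + (16/7)e^(-7x)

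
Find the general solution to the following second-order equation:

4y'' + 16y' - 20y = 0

Characteristic equation: 4r² + 16r - 20 = 0
Divide by 4: r² + 4r - 5 = 0
Roots: r = 1, -5 (distinct real)
General solution: y = C₁e^x + C₂e^(-5x)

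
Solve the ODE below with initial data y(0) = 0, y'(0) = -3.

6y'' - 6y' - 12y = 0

General solution: y = C₁e^(2x) + C₂e^(-x)
Applying ICs: C₁ = -1, C₂ = 1
Particular solution: y = -e^(2x) + e^(-x)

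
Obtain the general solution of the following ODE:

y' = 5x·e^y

Separating variables and integrating:
-e^(-y) = 5x²/2 + C

General solution: y = -ln(C - 5x²/2)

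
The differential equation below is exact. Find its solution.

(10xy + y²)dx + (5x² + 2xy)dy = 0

Verify exactness: ∂M/∂y = ∂N/∂x ✓
Find F(x,y) such that ∂F/∂x = M, ∂F/∂y = N
Solution: 5x²y + xy² = C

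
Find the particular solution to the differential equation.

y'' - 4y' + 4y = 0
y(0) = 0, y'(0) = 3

General solution: y = (C₁ + C₂x)e^(2x)
Repeated root r = 2
Applying ICs: C₁ = 0, C₂ = 3
Particular solution: y = 3xe^(2x)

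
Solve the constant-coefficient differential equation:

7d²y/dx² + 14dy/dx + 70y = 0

Characteristic equation: 7r² + 14r + 70 = 0
Divide by 7: r² + 2r + 10 = 0
Roots: r = -1 ± 3i (complex conjugates)
General solution: y = e^(-x)(C₁cos(3x) + C₂sin(3x))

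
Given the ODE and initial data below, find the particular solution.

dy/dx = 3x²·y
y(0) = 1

General solution: y = Ce^(x³)
Applying IC y(0) = 1:
Particular solution: y = e^(x³)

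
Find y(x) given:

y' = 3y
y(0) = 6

General solution: y = Ce^(3x)
Applying IC y(0) = 6:
Particular solution: y = 6e^(3x)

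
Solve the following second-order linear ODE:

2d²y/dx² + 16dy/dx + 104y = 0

Characteristic equation: 2r² + 16r + 104 = 0
Divide by 2: r² + 8r + 52 = 0
Roots: r = -4 ± 6i (complex conjugates)
General solution: y = e^(-4x)(C₁cos(6x) + C₂sin(6x))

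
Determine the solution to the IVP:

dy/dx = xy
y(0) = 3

General solution: y = Ce^(x²/2)
Applying IC y(0) = 3:
Particular solution: y = 3e^(x²/2)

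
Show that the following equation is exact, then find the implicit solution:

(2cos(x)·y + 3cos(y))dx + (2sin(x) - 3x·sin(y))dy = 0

Verify exactness: ∂M/∂y = ∂N/∂x ✓
Find F(x,y) such that ∂F/∂x = M, ∂F/∂y = N
Solution: 2sin(x)·y + 3x·cos(y) = C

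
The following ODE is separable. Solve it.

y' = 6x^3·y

Separating variables and integrating:
ln|y| = 3x^4/2 + C

General solution: y = Ce^(3x^4/2)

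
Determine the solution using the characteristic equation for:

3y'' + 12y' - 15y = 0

Characteristic equation: 3r² + 12r - 15 = 0
Divide by 3: r² + 4r - 5 = 0
Roots: r = 1, -5 (distinct real)
General solution: y = C₁e^x + C₂e^(-5x)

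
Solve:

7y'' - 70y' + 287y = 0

Characteristic equation: 7r² - 70r + 287 = 0
Divide by 7: r² - 10r + 41 = 0
Roots: r = 5 ± 4i (complex conjugates)
General solution: y = e^(5x)(C₁cos(4x) + C₂sin(4x))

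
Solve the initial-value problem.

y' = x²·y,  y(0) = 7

General solution: y = Ce^(x³/3)
Applying IC y(0) = 7:
Particular solution: y = 7e^(x³/3)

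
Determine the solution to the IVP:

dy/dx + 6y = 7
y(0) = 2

General solution: y = 7/6 + Ce^(-6x)
Applying y(0) = 2: C = 2 - 7/6 = 5/6
Particular solution: y = 7/6 + (5/6)e^(-6x)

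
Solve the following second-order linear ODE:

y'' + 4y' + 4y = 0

Characteristic equation: r² + 4r + 4 = 0
Factored: (r + 2)² = 0
Repeated root: r = -2
General solution: y = (C₁ + C₂x)e^(-2x)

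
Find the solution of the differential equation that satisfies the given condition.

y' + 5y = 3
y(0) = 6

General solution: y = 3/5 + Ce^(-5x)
Applying y(0) = 6: C = 6 - 3/5 = 27/5
Particular solution: y = 3/5 + (27/5)e^(-5x)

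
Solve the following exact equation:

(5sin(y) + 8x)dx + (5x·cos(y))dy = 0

Verify exactness: ∂M/∂y = ∂N/∂x ✓
Find F(x,y) such that ∂F/∂x = M, ∂F/∂y = N
Solution: 5x·sin(y) + 4x² = C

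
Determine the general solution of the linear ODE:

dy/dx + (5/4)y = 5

Using integrating factor method:

General solution: y = 4 + Ce^(-5x/4)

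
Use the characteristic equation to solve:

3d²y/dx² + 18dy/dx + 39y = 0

Characteristic equation: 3r² + 18r + 39 = 0
Divide by 3: r² + 6r + 13 = 0
Roots: r = -3 ± 2i (complex conjugates)
General solution: y = e^(-3x)(C₁cos(2x) + C₂sin(2x))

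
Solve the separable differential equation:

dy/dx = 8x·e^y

Separating variables and integrating:
-e^(-y) = 4x² + C

General solution: y = -ln(C - 4x²)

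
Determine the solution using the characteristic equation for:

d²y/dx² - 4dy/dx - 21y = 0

Characteristic equation: r² - 4r - 21 = 0
Roots: r = 7, -3 (distinct real)
General solution: y = C₁e^(7x) + C₂e^(-3x)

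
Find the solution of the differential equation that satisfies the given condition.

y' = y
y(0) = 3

General solution: y = Ce^x
Applying IC y(0) = 3:
Particular solution: y = 3e^x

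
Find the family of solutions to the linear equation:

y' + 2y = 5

Using integrating factor method:

General solution: y = 5/2 + Ce^(-2x)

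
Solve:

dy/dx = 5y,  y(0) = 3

General solution: y = Ce^(5x)
Applying IC y(0) = 3:
Particular solution: y = 3e^(5x)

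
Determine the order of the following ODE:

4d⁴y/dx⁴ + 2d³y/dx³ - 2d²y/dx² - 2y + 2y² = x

The order is 4 (highest derivative is of order 4).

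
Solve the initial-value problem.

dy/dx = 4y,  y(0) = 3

General solution: y = Ce^(4x)
Applying IC y(0) = 3:
Particular solution: y = 3e^(4x)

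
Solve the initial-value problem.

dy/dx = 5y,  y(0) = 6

General solution: y = Ce^(5x)
Applying IC y(0) = 6:
Particular solution: y = 6e^(5x)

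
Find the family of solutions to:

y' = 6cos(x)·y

Separating variables and integrating:
ln|y| = 6sin(x) + C

General solution: y = Ce^(6sin(x))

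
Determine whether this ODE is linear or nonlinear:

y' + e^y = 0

Nonlinear (e^y is nonlinear in y)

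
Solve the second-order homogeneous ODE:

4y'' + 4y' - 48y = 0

Characteristic equation: 4r² + 4r - 48 = 0
Divide by 4: r² + r - 12 = 0
Roots: r = 3, -4 (distinct real)
General solution: y = C₁e^(3x) + C₂e^(-4x)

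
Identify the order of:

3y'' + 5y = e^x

The order is 2 (highest derivative is of order 2).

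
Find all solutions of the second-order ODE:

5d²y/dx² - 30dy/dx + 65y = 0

Characteristic equation: 5r² - 30r + 65 = 0
Divide by 5: r² - 6r + 13 = 0
Roots: r = 3 ± 2i (complex conjugates)
General solution: y = e^(3x)(C₁cos(2x) + C₂sin(2x))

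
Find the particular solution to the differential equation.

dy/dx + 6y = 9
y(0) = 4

General solution: y = 3/2 + Ce^(-6x)
Applying y(0) = 4: C = 4 - 3/2 = 5/2
Particular solution: y = 3/2 + (5/2)e^(-6x)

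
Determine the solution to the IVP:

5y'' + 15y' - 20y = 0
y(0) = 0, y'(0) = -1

General solution: y = C₁e^x + C₂e^(-4x)
Applying ICs: C₁ = -1/5, C₂ = 1/5
Particular solution: y = -(1/5)e^x + (1/5)e^(-4x)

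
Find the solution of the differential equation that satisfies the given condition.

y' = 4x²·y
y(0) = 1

General solution: y = Ce^(4x³/3)
Applying IC y(0) = 1:
Particular solution: y = e^(4x³/3)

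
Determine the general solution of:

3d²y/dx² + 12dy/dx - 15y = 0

Characteristic equation: 3r² + 12r - 15 = 0
Divide by 3: r² + 4r - 5 = 0
Roots: r = 1, -5 (distinct real)
General solution: y = C₁e^x + C₂e^(-5x)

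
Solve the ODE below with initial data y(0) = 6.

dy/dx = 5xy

General solution: y = Ce^(5x²/2)
Applying IC y(0) = 6:
Particular solution: y = 6e^(5x²/2)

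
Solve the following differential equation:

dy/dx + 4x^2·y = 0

Using integrating factor method:

General solution: y = Ce^(-4x^3/3)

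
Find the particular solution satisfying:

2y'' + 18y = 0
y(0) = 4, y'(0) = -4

General solution: y = C₁cos(3x) + C₂sin(3x)
Complex roots r = ±3i
Applying ICs: C₁ = 4, C₂ = -4/3
Particular solution: y = 4cos(3x) - (4/3)sin(3x)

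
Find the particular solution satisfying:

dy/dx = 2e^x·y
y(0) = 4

General solution: y = Ce^(2e^x)
Applying IC y(0) = 4:
Particular solution: y = 4e^(2(e^x - 1))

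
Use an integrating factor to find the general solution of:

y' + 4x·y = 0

Using integrating factor method:

General solution: y = Ce^(-2x^2)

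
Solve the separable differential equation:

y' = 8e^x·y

Separating variables and integrating:
ln|y| = 8e^x + C

General solution: y = Ce^(8e^x)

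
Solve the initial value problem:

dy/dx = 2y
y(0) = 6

General solution: y = Ce^(2x)
Applying IC y(0) = 6:
Particular solution: y = 6e^(2x)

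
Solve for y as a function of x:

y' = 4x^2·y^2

Separating variables and integrating:
-1/y = 4x^3/3 + C

General solution: y^-1 = (-4/3)x^3 + C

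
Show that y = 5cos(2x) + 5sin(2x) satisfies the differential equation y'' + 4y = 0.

Verification:
y'' = -20cos(2x) - 20sin(2x)
y'' + 4y = 0 ✓

Yes, it is a solution.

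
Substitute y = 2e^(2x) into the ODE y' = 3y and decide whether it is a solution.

Verification:
y = 2e^(2x)
y' = 4e^(2x)
But 3y = 6e^(2x)
y' ≠ 3y — the derivative does not match

No, it is not a solution.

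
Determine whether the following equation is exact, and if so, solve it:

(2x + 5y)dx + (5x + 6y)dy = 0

Verify exactness: ∂M/∂y = ∂N/∂x ✓
Find F(x,y) such that ∂F/∂x = M, ∂F/∂y = N
Solution: x² + 5xy + 3y² = C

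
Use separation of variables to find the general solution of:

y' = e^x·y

Separating variables and integrating:
ln|y| = e^x + C

General solution: y = Ce^(e^x)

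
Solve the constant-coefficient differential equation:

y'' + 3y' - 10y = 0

Characteristic equation: r² + 3r - 10 = 0
Roots: r = 2, -5 (distinct real)
General solution: y = C₁e^(2x) + C₂e^(-5x)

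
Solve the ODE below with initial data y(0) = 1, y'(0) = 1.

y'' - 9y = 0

General solution: y = C₁e^(3x) + C₂e^(-3x)
Applying ICs: C₁ = 2/3, C₂ = 1/3
Particular solution: y = (2/3)e^(3x) + (1/3)e^(-3x)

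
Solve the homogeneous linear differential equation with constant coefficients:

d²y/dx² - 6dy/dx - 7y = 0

Characteristic equation: r² - 6r - 7 = 0
Roots: r = 7, -1 (distinct real)
General solution: y = C₁e^(7x) + C₂e^(-x)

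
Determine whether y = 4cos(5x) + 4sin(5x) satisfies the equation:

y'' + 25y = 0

Verification:
y'' = -100cos(5x) - 100sin(5x)
y'' + 25y = 0 ✓

Yes, it is a solution.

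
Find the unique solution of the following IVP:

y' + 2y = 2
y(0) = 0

General solution: y = 1 + Ce^(-2x)
Applying y(0) = 0: C = 0 - 1 = -1
Particular solution: y = 1 - e^(-2x)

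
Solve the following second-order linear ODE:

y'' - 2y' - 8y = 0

Characteristic equation: r² - 2r - 8 = 0
Roots: r = 4, -2 (distinct real)
General solution: y = C₁e^(4x) + C₂e^(-2x)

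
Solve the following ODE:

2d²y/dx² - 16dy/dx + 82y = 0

Characteristic equation: 2r² - 16r + 82 = 0
Divide by 2: r² - 8r + 41 = 0
Roots: r = 4 ± 5i (complex conjugates)
General solution: y = e^(4x)(C₁cos(5x) + C₂sin(5x))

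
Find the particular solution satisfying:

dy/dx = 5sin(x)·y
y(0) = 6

General solution: y = Ce^(-5cos(x))
Applying IC y(0) = 6:
Particular solution: y = 6e^(5(1-cos(x)))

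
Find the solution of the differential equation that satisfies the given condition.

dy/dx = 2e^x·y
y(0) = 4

General solution: y = Ce^(2e^x)
Applying IC y(0) = 4:
Particular solution: y = 4e^(2(e^x - 1))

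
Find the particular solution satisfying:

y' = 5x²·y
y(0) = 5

General solution: y = Ce^(5x³/3)
Applying IC y(0) = 5:
Particular solution: y = 5e^(5x³/3)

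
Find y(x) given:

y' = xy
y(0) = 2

General solution: y = Ce^(x²/2)
Applying IC y(0) = 2:
Particular solution: y = 2e^(x²/2)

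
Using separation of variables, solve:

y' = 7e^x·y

Separating variables and integrating:
ln|y| = 7e^x + C

General solution: y = Ce^(7e^x)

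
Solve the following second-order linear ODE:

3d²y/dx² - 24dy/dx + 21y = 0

Characteristic equation: 3r² - 24r + 21 = 0
Divide by 3: r² - 8r + 7 = 0
Roots: r = 1, 7 (distinct real)
General solution: y = C₁e^x + C₂e^(7x)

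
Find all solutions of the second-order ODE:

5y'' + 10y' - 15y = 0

Characteristic equation: 5r² + 10r - 15 = 0
Divide by 5: r² + 2r - 3 = 0
Roots: r = 1, -3 (distinct real)
General solution: y = C₁e^x + C₂e^(-3x)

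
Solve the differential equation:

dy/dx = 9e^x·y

Separating variables and integrating:
ln|y| = 9e^x + C

General solution: y = Ce^(9e^x)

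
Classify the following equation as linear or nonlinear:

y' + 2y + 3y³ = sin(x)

Nonlinear (y³ term)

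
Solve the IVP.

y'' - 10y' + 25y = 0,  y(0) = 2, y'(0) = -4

General solution: y = (C₁ + C₂x)e^(5x)
Repeated root r = 5
Applying ICs: C₁ = 2, C₂ = -14
Particular solution: y = (2 - 14x)e^(5x)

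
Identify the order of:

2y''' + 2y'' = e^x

The order is 3 (highest derivative is of order 3).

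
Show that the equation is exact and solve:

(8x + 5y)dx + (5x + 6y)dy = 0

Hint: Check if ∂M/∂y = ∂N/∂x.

Verify exactness: ∂M/∂y = ∂N/∂x ✓
Find F(x,y) such that ∂F/∂x = M, ∂F/∂y = N
Solution: 4x² + 5xy + 3y² = C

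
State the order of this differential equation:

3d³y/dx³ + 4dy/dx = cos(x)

The order is 3 (highest derivative is of order 3).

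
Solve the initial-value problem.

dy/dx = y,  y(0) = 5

General solution: y = Ce^x
Applying IC y(0) = 5:
Particular solution: y = 5e^x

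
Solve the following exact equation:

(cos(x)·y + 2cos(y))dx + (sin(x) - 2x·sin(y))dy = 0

Verify exactness: ∂M/∂y = ∂N/∂x ✓
Find F(x,y) such that ∂F/∂x = M, ∂F/∂y = N
Solution: sin(x)·y + 2x·cos(y) = C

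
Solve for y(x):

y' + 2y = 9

Using integrating factor method:

General solution: y = 9/2 + Ce^(-2x)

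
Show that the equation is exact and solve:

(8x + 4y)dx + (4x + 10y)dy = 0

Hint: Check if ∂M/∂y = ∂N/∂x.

Verify exactness: ∂M/∂y = ∂N/∂x ✓
Find F(x,y) such that ∂F/∂x = M, ∂F/∂y = N
Solution: 4x² + 4xy + 5y² = C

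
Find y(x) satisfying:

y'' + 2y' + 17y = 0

Characteristic equation: r² + 2r + 17 = 0
Roots: r = -1 ± 4i (complex conjugates)
General solution: y = e^(-x)(C₁cos(4x) + C₂sin(4x))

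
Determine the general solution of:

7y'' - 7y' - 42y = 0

Characteristic equation: 7r² - 7r - 42 = 0
Divide by 7: r² - r - 6 = 0
Roots: r = 3, -2 (distinct real)
General solution: y = C₁e^(3x) + C₂e^(-2x)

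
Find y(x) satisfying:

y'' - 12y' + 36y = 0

Characteristic equation: r² - 12r + 36 = 0
Factored: (r - 6)² = 0
Repeated root: r = 6
General solution: y = (C₁ + C₂x)e^(6x)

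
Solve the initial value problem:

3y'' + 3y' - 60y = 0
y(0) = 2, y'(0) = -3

General solution: y = C₁e^(4x) + C₂e^(-5x)
Applying ICs: C₁ = 7/9, C₂ = 11/9
Particular solution: y = (7/9)e^(4x) + (11/9)e^(-5x)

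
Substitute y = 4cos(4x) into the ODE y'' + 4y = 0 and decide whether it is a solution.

Verification:
y'' = -64cos(4x)
y'' + 4y ≠ 0 (frequency mismatch: got 16 instead of 4)

No, it is not a solution.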